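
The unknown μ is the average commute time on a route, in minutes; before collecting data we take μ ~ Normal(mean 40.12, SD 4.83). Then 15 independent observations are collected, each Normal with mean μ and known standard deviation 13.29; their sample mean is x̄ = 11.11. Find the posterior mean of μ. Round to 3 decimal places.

Posterior mean ≈ 20.841

With known σ, the Normal prior is conjugate. Weight on the data is w = (n/σ²)/(n/σ² + 1/τ₀²) = 0.0849261/(0.0849261+0.0428653) = 0.66457.
Posterior mean = w·x̄ + (1−w)·μ₀ = 0.66457·11.11 + 0.33543·40.12 = 20.841.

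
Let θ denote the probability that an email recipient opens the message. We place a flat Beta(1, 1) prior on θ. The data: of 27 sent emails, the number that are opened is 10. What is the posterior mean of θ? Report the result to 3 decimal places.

Posterior mean ≈ 0.379

Observing 10 successes and 17 failures updates Beta(1, 1) by adding the success and failure counts to the two shape parameters: α = 1+10 = 11, β = 1+17 = 18.
Posterior mean = α/(α+β) = 11/29 = 0.379.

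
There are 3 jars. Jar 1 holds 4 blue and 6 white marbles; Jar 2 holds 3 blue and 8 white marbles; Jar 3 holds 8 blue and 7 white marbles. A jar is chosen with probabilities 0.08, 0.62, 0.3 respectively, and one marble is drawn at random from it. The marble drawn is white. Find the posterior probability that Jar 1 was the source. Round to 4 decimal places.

Tabulate prior·likelihood by source: [1] prior 0.08, lik 0.6, product 0.04800; [2] prior 0.62, lik 0.7273, product 0.4509; [3] prior 0.3, lik 0.4667, product 0.1400.
Normalizing constant = 0.63891; the posterior for Jar 1 is its product over the sum, 0.04800/0.63891 = 0.0751.

Posterior probability ≈ 0.0751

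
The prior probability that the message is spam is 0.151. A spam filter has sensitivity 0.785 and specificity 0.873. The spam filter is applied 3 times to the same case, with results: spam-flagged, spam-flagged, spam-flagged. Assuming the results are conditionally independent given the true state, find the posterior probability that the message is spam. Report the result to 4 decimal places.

With H the event that the message is spam, the joint likelihood of the observed sequence is P(data|H) = 0.785·0.785·0.785 = 0.48374 and P(data|¬H) = 0.127·0.127·0.127 = 0.0020484.
Bayes: P(H|data) = 0.151·0.48374 / (0.151·0.48374 + 0.849·0.0020484) = 0.073044/0.074783 = 0.9767.

Posterior P(H) ≈ 0.9767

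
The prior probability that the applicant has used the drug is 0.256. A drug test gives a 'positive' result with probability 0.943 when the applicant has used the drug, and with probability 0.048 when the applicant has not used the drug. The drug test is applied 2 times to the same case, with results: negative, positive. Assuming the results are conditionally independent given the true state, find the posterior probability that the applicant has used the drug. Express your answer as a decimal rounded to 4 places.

Posterior P(H) ≈ 0.2881

With H the event that the applicant has used the drug, the joint likelihood of the observed sequence is P(data|H) = 0.057·0.943 = 0.053751 and P(data|¬H) = 0.952·0.048 = 0.045696.
Bayes: P(H|data) = 0.256·0.053751 / (0.256·0.053751 + 0.744·0.045696) = 0.013760/0.047758 = 0.2881.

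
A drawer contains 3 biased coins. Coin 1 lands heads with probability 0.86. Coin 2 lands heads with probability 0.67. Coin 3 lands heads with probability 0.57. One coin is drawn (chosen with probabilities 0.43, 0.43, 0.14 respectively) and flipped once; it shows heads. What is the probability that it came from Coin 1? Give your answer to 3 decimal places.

Posterior probability ≈ 0.501

Tabulate prior·likelihood by source: [1] prior 0.43, lik 0.86, product 0.3698; [2] prior 0.43, lik 0.67, product 0.2881; [3] prior 0.14, lik 0.57, product 0.07980.
Normalizing constant = 0.73770; the posterior for Coin 1 is its product over the sum, 0.3698/0.73770 = 0.501.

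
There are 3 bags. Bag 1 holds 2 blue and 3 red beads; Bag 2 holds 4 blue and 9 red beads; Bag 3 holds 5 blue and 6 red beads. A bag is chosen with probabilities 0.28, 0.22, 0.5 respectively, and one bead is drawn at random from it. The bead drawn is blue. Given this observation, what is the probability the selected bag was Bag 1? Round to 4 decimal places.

Tabulate prior·likelihood by source: [1] prior 0.28, lik 0.4, product 0.1120; [2] prior 0.22, lik 0.3077, product 0.06769; [3] prior 0.5, lik 0.4545, product 0.2273.
Normalizing constant = 0.40697; the posterior for Bag 1 is its product over the sum, 0.1120/0.40697 = 0.2752.

Posterior probability ≈ 0.2752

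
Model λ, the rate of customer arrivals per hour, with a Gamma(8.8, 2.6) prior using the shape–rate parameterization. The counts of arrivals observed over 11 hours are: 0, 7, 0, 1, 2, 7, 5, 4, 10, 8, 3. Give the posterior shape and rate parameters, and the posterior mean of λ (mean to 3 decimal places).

The Poisson likelihood adds the total count to the shape and the number of exposure periods to the rate. Here ∑xᵢ = 47 and n = 11, so shape 8.8→55.8 and rate 2.6→13.6.
Posterior mean = shape/rate = 55.8/13.6 = 4.103.

Posterior: Gamma(shape=55.8, rate=13.6); mean ≈ 4.103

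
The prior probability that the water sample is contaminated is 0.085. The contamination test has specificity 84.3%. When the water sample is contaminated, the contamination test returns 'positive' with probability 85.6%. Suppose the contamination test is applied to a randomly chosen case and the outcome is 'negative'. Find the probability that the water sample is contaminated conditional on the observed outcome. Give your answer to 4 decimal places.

P(H | E) ≈ 0.0156

Let H be the event that the water sample is contaminated. P(H) = 0.085, so P(¬H) = 0.915. With E the 'negative' result, P(E|H) = 0.144 and P(E|¬H) = 0.843.
P(E) = 0.144·0.085 + 0.843·0.915 = 0.012240 + 0.77135 = 0.78359.
By Bayes' theorem, P(H|E) = 0.012240 / 0.78359 = 0.0156.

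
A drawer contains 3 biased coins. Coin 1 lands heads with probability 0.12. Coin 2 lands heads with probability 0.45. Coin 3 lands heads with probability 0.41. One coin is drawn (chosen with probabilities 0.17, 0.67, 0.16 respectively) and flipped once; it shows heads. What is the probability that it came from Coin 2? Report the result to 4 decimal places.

Posterior probability ≈ 0.7781

Tabulate prior·likelihood by source: [1] prior 0.17, lik 0.12, product 0.02040; [2] prior 0.67, lik 0.45, product 0.3015; [3] prior 0.16, lik 0.41, product 0.06560.
Normalizing constant = 0.38750; the posterior for Coin 2 is its product over the sum, 0.3015/0.38750 = 0.7781.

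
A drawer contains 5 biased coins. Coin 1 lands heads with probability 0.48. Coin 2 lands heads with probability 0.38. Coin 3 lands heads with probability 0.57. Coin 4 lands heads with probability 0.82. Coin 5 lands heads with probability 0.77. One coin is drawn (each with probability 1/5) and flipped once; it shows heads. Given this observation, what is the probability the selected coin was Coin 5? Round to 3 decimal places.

Posterior probability ≈ 0.255

P(heads|C1) = 0.48; P(heads|C2) = 0.38; P(heads|C3) = 0.57; P(heads|C4) = 0.82; P(heads|C5) = 0.77.
Prior × likelihood for each source: 0.2·0.48=0.09600, 0.2·0.38=0.07600, 0.2·0.57=0.1140, 0.2·0.82=0.1640, 0.2·0.77=0.1540. Summing gives P(heads) = 0.60400.
P(Coin 5 | heads) = 0.1540 / 0.60400 = 0.255.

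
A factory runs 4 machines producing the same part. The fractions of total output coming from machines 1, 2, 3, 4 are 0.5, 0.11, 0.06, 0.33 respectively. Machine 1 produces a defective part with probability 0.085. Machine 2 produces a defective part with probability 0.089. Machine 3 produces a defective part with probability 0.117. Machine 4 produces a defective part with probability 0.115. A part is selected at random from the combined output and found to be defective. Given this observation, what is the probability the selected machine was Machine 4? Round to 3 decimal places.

P(defective|M1) = 0.085; P(defective|M2) = 0.089; P(defective|M3) = 0.117; P(defective|M4) = 0.115.
Prior × likelihood for each source: 0.5·0.085=0.04250, 0.11·0.089=0.009790, 0.06·0.117=0.007020, 0.33·0.115=0.03795. Summing gives P(defective) = 0.097260.
P(Machine 4 | defective) = 0.03795 / 0.097260 = 0.390.

Posterior probability ≈ 0.390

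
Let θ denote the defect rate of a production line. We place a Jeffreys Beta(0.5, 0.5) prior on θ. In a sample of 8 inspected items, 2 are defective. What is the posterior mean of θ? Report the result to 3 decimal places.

Posterior mean ≈ 0.278

The binomial likelihood is conjugate to the Beta prior: with 2 successes and 6 failures, the posterior is Beta(0.5+2, 0.5+6) = Beta(2.5, 6.5).
E[θ | data] = 2.5/(2.5+6.5) = 0.278.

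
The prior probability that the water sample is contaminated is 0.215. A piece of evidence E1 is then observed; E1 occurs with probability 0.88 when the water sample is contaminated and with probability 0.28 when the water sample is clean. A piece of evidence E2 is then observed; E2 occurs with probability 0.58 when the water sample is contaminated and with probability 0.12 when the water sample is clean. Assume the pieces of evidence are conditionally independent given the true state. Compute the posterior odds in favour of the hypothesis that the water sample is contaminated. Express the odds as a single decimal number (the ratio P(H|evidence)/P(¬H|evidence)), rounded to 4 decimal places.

Prior odds = 0.215/(1−0.215) = 0.27389. In log-odds, ln(0.27389) = -1.2950.
Add log likelihood ratios: ln(3.1429) + ln(4.8333) = 2.7207.
Posterior log-odds = 1.4256, so posterior odds = exp(1.4256) = 4.1604.

Posterior odds ≈ 4.1604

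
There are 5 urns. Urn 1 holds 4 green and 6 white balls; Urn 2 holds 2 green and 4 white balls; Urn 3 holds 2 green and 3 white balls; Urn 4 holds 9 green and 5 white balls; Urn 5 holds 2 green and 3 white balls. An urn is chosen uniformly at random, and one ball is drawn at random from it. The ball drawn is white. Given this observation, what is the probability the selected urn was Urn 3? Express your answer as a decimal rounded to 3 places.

Posterior probability ≈ 0.212

Tabulate prior·likelihood by source: [1] prior 0.2, lik 0.6, product 0.1200; [2] prior 0.2, lik 0.6667, product 0.1333; [3] prior 0.2, lik 0.6, product 0.1200; [4] prior 0.2, lik 0.3571, product 0.07143; [5] prior 0.2, lik 0.6, product 0.1200.
Normalizing constant = 0.56476; the posterior for Urn 3 is its product over the sum, 0.1200/0.56476 = 0.212.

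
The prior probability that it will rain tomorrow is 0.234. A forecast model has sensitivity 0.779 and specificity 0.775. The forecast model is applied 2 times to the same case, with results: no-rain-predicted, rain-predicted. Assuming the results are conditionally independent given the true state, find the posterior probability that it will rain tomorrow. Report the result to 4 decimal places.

Posterior P(H) ≈ 0.2317

Let H be the event that it will rain tomorrow; start with P(H) = 0.234. P('rain-predicted'|H) = 0.779, P('rain-predicted'|¬H) = 0.225.
Update on result 1 ('no-rain-predicted'): P(H) ← 0.221·0.2340 / (0.221·0.2340 + 0.775·0.7660) = 0.051714/0.64536 = 0.0801.
Update on result 2 ('rain-predicted'): P(H) ← 0.779·0.0801 / (0.779·0.0801 + 0.225·0.9199) = 0.062422/0.26939 = 0.2317.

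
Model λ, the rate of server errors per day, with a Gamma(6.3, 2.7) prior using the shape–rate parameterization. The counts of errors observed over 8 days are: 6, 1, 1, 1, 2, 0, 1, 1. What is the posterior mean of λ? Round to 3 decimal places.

Posterior mean ≈ 1.804

The Poisson likelihood adds the total count to the shape and the number of exposure periods to the rate. Here ∑xᵢ = 13 and n = 8, so shape 6.3→19.3 and rate 2.7→10.7.
E[λ | data] = 19.3/10.7 = 1.804.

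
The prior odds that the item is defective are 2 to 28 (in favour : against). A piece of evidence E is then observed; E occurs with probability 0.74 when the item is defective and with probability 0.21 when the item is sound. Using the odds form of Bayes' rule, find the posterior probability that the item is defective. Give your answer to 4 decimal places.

Prior odds = 2/28 = 0.071429. In log-odds, ln(0.071429) = -2.6391.
Add log likelihood ratio: ln(3.5238) = 1.2595.
Posterior log-odds = -1.3795, so posterior odds = exp(-1.3795) = 0.25170. Converting, P(H|E) = 0.25170/1.2517 = 0.2011.

Posterior probability ≈ 0.2011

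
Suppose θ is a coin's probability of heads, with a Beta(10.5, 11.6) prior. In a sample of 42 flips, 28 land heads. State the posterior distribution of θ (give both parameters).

Observing 28 successes and 14 failures updates Beta(10.5, 11.6) by adding the success and failure counts to the two shape parameters: α = 10.5+28 = 38.5, β = 11.6+14 = 25.6.

Posterior: Beta(38.5, 25.6)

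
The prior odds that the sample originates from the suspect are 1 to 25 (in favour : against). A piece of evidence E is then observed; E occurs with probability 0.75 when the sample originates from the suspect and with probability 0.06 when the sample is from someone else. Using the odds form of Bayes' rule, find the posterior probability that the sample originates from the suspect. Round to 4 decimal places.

Prior odds = 1/25 = 0.040000.
Likelihood ratio for E = 0.75/0.06 = 12.500.
Posterior odds = prior odds × LR = 0.50000.
Posterior probability = odds/(1+odds) = 0.50000/1.5000 = 0.3333.

Posterior probability ≈ 0.3333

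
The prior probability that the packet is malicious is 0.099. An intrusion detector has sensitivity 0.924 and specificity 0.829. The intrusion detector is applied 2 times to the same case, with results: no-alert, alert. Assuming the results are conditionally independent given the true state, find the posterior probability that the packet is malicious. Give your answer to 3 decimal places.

With H the event that the packet is malicious, the joint likelihood of the observed sequence is P(data|H) = 0.076·0.924 = 0.070224 and P(data|¬H) = 0.829·0.171 = 0.14176.
Bayes: P(H|data) = 0.099·0.070224 / (0.099·0.070224 + 0.901·0.14176) = 0.0069522/0.13468 = 0.0516.

Posterior P(H) ≈ 0.052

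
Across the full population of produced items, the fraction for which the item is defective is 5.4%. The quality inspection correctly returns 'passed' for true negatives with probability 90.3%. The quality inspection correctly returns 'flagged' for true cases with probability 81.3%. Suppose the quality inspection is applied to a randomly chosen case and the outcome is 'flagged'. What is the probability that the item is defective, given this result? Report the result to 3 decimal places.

P(H | E) ≈ 0.324

Write H for 'the item is defective'. Prior odds H:¬H = 0.054/0.946 = 0.057082. For the 'flagged' outcome, the likelihood ratio is 0.813/0.097 = 8.3814.
Posterior odds = 0.057082 × 8.3814 = 0.47843, so P(H|E) = 0.47843/(1+0.47843) = 0.324.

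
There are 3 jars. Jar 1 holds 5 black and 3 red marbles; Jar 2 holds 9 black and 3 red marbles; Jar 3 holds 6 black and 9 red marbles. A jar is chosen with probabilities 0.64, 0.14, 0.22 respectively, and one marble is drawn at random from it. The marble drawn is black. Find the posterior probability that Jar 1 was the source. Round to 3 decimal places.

P(black|Jar 1) = 0.625; P(black|Jar 2) = 0.75; P(black|Jar 3) = 0.4.
Prior × likelihood for each source: 0.64·0.625=0.4000, 0.14·0.75=0.1050, 0.22·0.4=0.08800. Summing gives P(black) = 0.59300.
P(Jar 1 | black) = 0.4000 / 0.59300 = 0.675.

Posterior probability ≈ 0.675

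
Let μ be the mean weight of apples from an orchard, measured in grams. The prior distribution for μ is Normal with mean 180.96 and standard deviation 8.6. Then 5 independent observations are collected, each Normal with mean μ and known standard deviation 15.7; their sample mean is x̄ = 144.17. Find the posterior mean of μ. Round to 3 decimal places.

Posterior mean ≈ 158.884

Prior precision 1/τ₀² = 1/8.6² = 0.0135208; data precision n/σ² = 5/15.7² = 0.0202848.
Posterior precision = 0.0135208 + 0.0202848 = 0.0338056.
Posterior mean = (0.0135208·180.96 + 0.0202848·144.17) / 0.0338056 = 158.884.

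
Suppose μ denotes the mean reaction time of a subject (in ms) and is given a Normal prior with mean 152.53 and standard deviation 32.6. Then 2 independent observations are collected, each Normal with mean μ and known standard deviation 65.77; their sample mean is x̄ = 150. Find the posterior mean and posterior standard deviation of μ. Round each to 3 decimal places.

With known σ, the Normal prior is conjugate. Weight on the data is w = (n/σ²)/(n/σ² + 1/τ₀²) = 0.00046235/(0.00046235+0.00094095) = 0.32948.
Posterior mean = w·x̄ + (1−w)·μ₀ = 0.32948·150 + 0.67052·152.53 = 151.696. Posterior variance = 1/(0.00046235+0.00094095) = 712.606, so SD = 26.695.

Posterior mean ≈ 151.696; posterior SD ≈ 26.695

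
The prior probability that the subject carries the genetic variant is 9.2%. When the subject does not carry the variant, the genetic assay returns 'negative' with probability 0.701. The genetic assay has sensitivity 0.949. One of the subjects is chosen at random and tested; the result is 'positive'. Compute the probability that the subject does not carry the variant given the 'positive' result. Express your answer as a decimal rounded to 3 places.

Write H for 'the subject carries the genetic variant'. Prior odds H:¬H = 0.092/0.908 = 0.10132. For the 'positive' outcome, the likelihood ratio is 0.949/0.299 = 3.1739.
Posterior odds = 0.10132 × 3.1739 = 0.32159, so P(H|E) = 0.32159/(1+0.32159) = 0.243. Then P(¬H|E) = 1 − 0.243 = 0.757.

P(¬H | E) ≈ 0.757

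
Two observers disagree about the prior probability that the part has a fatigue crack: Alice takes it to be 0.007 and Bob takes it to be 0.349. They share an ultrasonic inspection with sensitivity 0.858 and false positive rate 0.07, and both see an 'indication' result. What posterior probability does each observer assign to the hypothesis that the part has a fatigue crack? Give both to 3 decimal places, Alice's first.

Alice: 0.080; Bob: 0.868

The likelihood ratio for an 'indication' result is 0.858/0.07 = 12.257.
Alice: prior odds 0.007/0.993 = 0.0070493; posterior odds 0.086405; posterior probability 0.080.
Bob: prior odds 0.349/0.651 = 0.53610; posterior odds 6.5710; posterior probability 0.868.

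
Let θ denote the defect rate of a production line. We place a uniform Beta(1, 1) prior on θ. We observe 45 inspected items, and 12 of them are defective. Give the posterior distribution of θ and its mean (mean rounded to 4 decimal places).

The binomial likelihood is conjugate to the Beta prior: with 12 successes and 33 failures, the posterior is Beta(1+12, 1+33) = Beta(13, 34).
E[θ | data] = 13/(13+34) = 0.2766.

Posterior: Beta(13, 34); mean ≈ 0.2766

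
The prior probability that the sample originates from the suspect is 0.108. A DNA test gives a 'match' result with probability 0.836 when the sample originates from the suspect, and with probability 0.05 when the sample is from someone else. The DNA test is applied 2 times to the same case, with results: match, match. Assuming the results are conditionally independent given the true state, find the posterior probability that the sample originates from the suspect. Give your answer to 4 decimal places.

With H the event that the sample originates from the suspect, the joint likelihood of the observed sequence is P(data|H) = 0.836·0.836 = 0.69890 and P(data|¬H) = 0.05·0.05 = 0.0025000.
Bayes: P(H|data) = 0.108·0.69890 / (0.108·0.69890 + 0.892·0.0025000) = 0.075481/0.077711 = 0.9713.

Posterior P(H) ≈ 0.9713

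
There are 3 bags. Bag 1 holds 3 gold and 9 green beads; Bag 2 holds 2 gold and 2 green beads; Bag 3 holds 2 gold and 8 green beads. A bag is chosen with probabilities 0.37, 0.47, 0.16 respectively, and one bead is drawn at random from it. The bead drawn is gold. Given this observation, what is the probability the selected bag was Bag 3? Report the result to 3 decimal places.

Posterior probability ≈ 0.089

Tabulate prior·likelihood by source: [1] prior 0.37, lik 0.25, product 0.09250; [2] prior 0.47, lik 0.5, product 0.2350; [3] prior 0.16, lik 0.2, product 0.03200.
Normalizing constant = 0.35950; the posterior for Bag 3 is its product over the sum, 0.03200/0.35950 = 0.089.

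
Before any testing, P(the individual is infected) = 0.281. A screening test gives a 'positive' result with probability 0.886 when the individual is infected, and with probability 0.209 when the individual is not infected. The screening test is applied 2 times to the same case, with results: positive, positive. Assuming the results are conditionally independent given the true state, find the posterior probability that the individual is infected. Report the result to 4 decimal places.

Let H be the event that the individual is infected; start with P(H) = 0.281. P('positive'|H) = 0.886, P('positive'|¬H) = 0.209.
Update on result 1 ('positive'): P(H) ← 0.886·0.2810 / (0.886·0.2810 + 0.209·0.7190) = 0.24897/0.39924 = 0.6236.
Update on result 2 ('positive'): P(H) ← 0.886·0.6236 / (0.886·0.6236 + 0.209·0.3764) = 0.55251/0.63118 = 0.8754.

Posterior P(H) ≈ 0.8754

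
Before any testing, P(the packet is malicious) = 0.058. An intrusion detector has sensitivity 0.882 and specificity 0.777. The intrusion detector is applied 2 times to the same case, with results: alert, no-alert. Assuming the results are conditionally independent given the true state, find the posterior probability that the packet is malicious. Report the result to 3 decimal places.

Posterior P(H) ≈ 0.036

Let H be the event that the packet is malicious; start with P(H) = 0.058. P('alert'|H) = 0.882, P('alert'|¬H) = 0.223.
Update on result 1 ('alert'): P(H) ← 0.882·0.0580 / (0.882·0.0580 + 0.223·0.9420) = 0.051156/0.26122 = 0.1958.
Update on result 2 ('no-alert'): P(H) ← 0.118·0.1958 / (0.118·0.1958 + 0.777·0.8042) = 0.023108/0.64795 = 0.0357.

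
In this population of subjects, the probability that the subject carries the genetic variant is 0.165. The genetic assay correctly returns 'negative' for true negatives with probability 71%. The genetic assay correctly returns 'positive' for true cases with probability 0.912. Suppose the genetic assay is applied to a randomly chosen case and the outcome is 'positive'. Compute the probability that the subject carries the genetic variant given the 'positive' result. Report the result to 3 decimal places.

P(H | E) ≈ 0.383

Write H for 'the subject carries the genetic variant'. Prior odds H:¬H = 0.165/0.835 = 0.19760. For the 'positive' outcome, the likelihood ratio is 0.912/0.29 = 3.1448.
Posterior odds = 0.19760 × 3.1448 = 0.62143, so P(H|E) = 0.62143/(1+0.62143) = 0.383.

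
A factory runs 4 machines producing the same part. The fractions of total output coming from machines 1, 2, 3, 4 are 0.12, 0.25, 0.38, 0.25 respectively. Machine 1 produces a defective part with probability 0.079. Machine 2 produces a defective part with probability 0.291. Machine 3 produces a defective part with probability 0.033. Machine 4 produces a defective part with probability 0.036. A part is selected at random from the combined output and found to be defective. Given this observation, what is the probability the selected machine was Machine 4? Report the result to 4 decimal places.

Posterior probability ≈ 0.0867

Tabulate prior·likelihood by source: [1] prior 0.12, lik 0.079, product 0.009480; [2] prior 0.25, lik 0.291, product 0.07275; [3] prior 0.38, lik 0.033, product 0.01254; [4] prior 0.25, lik 0.036, product 0.009000.
Normalizing constant = 0.10377; the posterior for Machine 4 is its product over the sum, 0.009000/0.10377 = 0.0867.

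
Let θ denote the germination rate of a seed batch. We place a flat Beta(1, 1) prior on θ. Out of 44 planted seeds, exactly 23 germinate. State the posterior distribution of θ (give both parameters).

The binomial likelihood is conjugate to the Beta prior: with 23 successes and 21 failures, the posterior is Beta(1+23, 1+21) = Beta(24, 22).

Posterior: Beta(24, 22)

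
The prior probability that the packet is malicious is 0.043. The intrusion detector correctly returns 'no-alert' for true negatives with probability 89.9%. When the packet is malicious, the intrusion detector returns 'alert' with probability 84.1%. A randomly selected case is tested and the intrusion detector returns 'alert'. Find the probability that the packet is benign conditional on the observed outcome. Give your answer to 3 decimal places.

P(¬H | E) ≈ 0.728

Write H for 'the packet is malicious'. Prior odds H:¬H = 0.043/0.957 = 0.044932. For the 'alert' outcome, the likelihood ratio is 0.841/0.101 = 8.3267.
Posterior odds = 0.044932 × 8.3267 = 0.37414, so P(H|E) = 0.37414/(1+0.37414) = 0.272. Then P(¬H|E) = 1 − 0.272 = 0.728.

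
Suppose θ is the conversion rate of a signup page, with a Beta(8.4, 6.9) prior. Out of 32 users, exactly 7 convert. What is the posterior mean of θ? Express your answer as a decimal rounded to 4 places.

Observing 7 successes and 25 failures updates Beta(8.4, 6.9) by adding the success and failure counts to the two shape parameters: α = 8.4+7 = 15.4, β = 6.9+25 = 31.9.
E[θ | data] = 15.4/(15.4+31.9) = 0.3256.

Posterior mean ≈ 0.3256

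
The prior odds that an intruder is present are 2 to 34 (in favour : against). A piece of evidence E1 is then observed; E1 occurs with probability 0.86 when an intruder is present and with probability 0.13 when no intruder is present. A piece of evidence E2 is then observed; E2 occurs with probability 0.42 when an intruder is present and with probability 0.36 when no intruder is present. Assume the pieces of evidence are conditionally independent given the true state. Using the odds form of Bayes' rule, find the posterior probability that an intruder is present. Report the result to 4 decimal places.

Posterior probability ≈ 0.3122

Prior odds = 2/34 = 0.058824. In log-odds, ln(0.058824) = -2.8332.
Add log likelihood ratios: ln(6.6154) + ln(1.1667) = 2.0435.
Posterior log-odds = -0.78966, so posterior odds = exp(-0.78966) = 0.45400. Converting, P(H|E) = 0.45400/1.4540 = 0.3122.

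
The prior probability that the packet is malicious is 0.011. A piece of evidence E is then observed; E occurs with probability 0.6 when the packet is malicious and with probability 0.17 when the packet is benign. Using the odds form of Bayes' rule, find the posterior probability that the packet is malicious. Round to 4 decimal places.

Posterior probability ≈ 0.0378

Prior odds = 0.011/(1−0.011) = 0.011122. In log-odds, ln(0.011122) = -4.4988.
Add log likelihood ratio: ln(3.5294) = 1.2611.
Posterior log-odds = -3.2377, so posterior odds = exp(-3.2377) = 0.039255. Converting, P(H|E) = 0.039255/1.0393 = 0.0378.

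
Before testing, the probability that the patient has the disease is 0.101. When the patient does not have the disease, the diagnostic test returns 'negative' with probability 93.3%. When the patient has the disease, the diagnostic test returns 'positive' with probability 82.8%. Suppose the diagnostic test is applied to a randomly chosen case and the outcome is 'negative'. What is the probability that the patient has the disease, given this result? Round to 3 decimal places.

Let H be the event that the patient has the disease. P(H) = 0.101, so P(¬H) = 0.899. With E the 'negative' result, P(E|H) = 0.172 and P(E|¬H) = 0.933.
P(E) = 0.172·0.101 + 0.933·0.899 = 0.017372 + 0.83877 = 0.85614.
By Bayes' theorem, P(H|E) = 0.017372 / 0.85614 = 0.020.

P(H | E) ≈ 0.020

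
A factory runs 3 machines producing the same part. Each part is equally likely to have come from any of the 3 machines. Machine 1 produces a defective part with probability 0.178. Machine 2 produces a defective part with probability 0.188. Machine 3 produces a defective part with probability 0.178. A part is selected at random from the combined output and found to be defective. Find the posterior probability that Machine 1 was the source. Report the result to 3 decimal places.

Posterior probability ≈ 0.327

Tabulate prior·likelihood by source: [1] prior 0.333333, lik 0.178, product 0.05933; [2] prior 0.333333, lik 0.188, product 0.06267; [3] prior 0.333333, lik 0.178, product 0.05933.
Normalizing constant = 0.18133; the posterior for Machine 1 is its product over the sum, 0.05933/0.18133 = 0.327.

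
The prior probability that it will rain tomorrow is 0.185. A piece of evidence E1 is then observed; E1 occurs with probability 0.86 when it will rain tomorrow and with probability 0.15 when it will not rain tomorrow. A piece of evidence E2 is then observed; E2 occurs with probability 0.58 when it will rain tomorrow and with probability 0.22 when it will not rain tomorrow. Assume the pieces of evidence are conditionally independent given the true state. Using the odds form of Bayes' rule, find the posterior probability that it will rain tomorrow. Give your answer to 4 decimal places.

Prior odds = 0.185/(1−0.185) = 0.22699.
Likelihood ratio for E1 = 0.86/0.15 = 5.7333.
Likelihood ratio for E2 = 0.58/0.22 = 2.6364.
Posterior odds = prior odds × LR₁ × LR₂ = 3.4310.
Posterior probability = odds/(1+odds) = 3.4310/4.4310 = 0.7743.

Posterior probability ≈ 0.7743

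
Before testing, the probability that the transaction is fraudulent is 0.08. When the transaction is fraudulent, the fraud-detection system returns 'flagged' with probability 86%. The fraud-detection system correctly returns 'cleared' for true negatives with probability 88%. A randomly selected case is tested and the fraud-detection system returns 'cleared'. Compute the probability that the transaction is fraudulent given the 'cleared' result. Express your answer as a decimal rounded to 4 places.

Let H be the event that the transaction is fraudulent. P(H) = 0.08, so P(¬H) = 0.92. With E the 'cleared' result, P(E|H) = 0.14 and P(E|¬H) = 0.88.
P(E) = 0.14·0.08 + 0.88·0.92 = 0.011200 + 0.80960 = 0.82080.
By Bayes' theorem, P(H|E) = 0.011200 / 0.82080 = 0.0136.

P(H | E) ≈ 0.0136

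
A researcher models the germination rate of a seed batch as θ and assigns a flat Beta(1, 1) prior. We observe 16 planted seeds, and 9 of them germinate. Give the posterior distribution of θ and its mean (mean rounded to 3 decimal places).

Posterior: Beta(10, 8); mean ≈ 0.556

The binomial likelihood is conjugate to the Beta prior: with 9 successes and 7 failures, the posterior is Beta(1+9, 1+7) = Beta(10, 8).
E[θ | data] = 10/(10+8) = 0.556.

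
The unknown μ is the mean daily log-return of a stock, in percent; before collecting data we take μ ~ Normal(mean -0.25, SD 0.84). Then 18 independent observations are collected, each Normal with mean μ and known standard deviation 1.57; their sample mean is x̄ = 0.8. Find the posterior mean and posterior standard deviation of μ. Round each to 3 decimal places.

With known σ, the Normal prior is conjugate. Weight on the data is w = (n/σ²)/(n/σ² + 1/τ₀²) = 7.30253/(7.30253+1.41723) = 0.83747.
Posterior mean = w·x̄ + (1−w)·μ₀ = 0.83747·0.8 + 0.16253·-0.25 = 0.629. Posterior variance = 1/(7.30253+1.41723) = 0.114682, so SD = 0.339.

Posterior mean ≈ 0.629; posterior SD ≈ 0.339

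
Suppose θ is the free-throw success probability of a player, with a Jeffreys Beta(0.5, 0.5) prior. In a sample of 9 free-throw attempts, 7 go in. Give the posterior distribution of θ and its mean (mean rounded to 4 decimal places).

Observing 7 successes and 2 failures updates Beta(0.5, 0.5) by adding the success and failure counts to the two shape parameters: α = 0.5+7 = 7.5, β = 0.5+2 = 2.5.
Posterior mean = α/(α+β) = 7.5/10 = 0.7500.

Posterior: Beta(7.5, 2.5); mean ≈ 0.7500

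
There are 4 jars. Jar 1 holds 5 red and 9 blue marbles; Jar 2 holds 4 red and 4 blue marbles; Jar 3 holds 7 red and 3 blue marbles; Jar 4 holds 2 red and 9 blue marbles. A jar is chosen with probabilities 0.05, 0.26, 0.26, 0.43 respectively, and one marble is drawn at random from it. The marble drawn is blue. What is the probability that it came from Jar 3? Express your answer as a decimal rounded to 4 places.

Tabulate prior·likelihood by source: [1] prior 0.05, lik 0.6429, product 0.03214; [2] prior 0.26, lik 0.5, product 0.1300; [3] prior 0.26, lik 0.3, product 0.07800; [4] prior 0.43, lik 0.8182, product 0.3518.
Normalizing constant = 0.59196; the posterior for Jar 3 is its product over the sum, 0.07800/0.59196 = 0.1318.

Posterior probability ≈ 0.1318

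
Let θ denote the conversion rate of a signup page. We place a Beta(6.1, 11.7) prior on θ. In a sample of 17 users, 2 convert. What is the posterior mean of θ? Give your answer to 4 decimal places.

Observing 2 successes and 15 failures updates Beta(6.1, 11.7) by adding the success and failure counts to the two shape parameters: α = 6.1+2 = 8.1, β = 11.7+15 = 26.7.
Posterior mean = α/(α+β) = 8.1/34.8 = 0.2328.

Posterior mean ≈ 0.2328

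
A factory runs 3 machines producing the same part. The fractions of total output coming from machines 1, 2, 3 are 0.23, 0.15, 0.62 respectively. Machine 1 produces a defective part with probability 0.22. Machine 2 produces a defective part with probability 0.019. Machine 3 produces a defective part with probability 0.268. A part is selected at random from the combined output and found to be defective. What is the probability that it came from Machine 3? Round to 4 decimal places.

Posterior probability ≈ 0.7566

Tabulate prior·likelihood by source: [1] prior 0.23, lik 0.22, product 0.05060; [2] prior 0.15, lik 0.019, product 0.002850; [3] prior 0.62, lik 0.268, product 0.1662.
Normalizing constant = 0.21961; the posterior for Machine 3 is its product over the sum, 0.1662/0.21961 = 0.7566.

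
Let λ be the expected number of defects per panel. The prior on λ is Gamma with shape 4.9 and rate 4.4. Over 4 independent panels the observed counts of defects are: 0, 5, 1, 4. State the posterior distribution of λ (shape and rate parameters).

Posterior: Gamma(shape=14.9, rate=8.4)

The Poisson likelihood adds the total count to the shape and the number of exposure periods to the rate. Here ∑xᵢ = 10 and n = 4, so shape 4.9→14.9 and rate 4.4→8.4.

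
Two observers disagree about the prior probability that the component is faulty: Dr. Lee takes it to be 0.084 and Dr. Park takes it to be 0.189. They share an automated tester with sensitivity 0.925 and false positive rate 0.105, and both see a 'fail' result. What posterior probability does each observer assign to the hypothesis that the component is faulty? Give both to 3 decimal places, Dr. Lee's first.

Dr. Lee: 0.447; Dr. Park: 0.672

P('+'|H) = 0.925, P('+'|¬H) = 0.105.
Dr. Lee: numerator 0.925·0.084 = 0.077700; evidence = 0.077700+0.105·0.916 = 0.17388; posterior = 0.447.
Dr. Park: numerator 0.925·0.189 = 0.17483; evidence = 0.17483+0.105·0.811 = 0.25998; posterior = 0.672.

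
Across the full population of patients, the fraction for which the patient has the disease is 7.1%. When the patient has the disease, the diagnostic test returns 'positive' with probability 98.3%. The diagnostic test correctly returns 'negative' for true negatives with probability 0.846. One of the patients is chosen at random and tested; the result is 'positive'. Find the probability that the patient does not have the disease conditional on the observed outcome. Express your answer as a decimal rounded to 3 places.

Let H be the event that the patient has the disease. P(H) = 0.071, so P(¬H) = 0.929. With E the 'positive' result, P(E|H) = 0.983 and P(E|¬H) = 0.154.
P(E) = 0.983·0.071 + 0.154·0.929 = 0.069793 + 0.14307 = 0.21286.
By Bayes' theorem, P(H|E) = 0.069793 / 0.21286 = 0.328. Hence P(¬H|E) = 1 − 0.328 = 0.672.

P(¬H | E) ≈ 0.672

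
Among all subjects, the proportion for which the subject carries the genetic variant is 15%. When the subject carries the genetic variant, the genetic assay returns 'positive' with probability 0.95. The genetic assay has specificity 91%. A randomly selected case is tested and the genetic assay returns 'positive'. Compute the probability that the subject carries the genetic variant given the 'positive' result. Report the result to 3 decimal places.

Let H be the event that the subject carries the genetic variant. P(H) = 0.15, so P(¬H) = 0.85. With E the 'positive' result, P(E|H) = 0.95 and P(E|¬H) = 0.09.
P(E) = 0.95·0.15 + 0.09·0.85 = 0.14250 + 0.076500 = 0.21900.
By Bayes' theorem, P(H|E) = 0.14250 / 0.21900 = 0.651.

P(H | E) ≈ 0.651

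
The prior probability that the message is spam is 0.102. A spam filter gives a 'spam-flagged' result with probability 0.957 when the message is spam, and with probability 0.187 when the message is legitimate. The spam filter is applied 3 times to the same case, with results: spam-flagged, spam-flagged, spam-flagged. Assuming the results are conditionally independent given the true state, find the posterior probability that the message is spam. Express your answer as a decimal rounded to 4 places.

With H the event that the message is spam, the joint likelihood of the observed sequence is P(data|H) = 0.957·0.957·0.957 = 0.87647 and P(data|¬H) = 0.187·0.187·0.187 = 0.0065392.
Bayes: P(H|data) = 0.102·0.87647 / (0.102·0.87647 + 0.898·0.0065392) = 0.089400/0.095272 = 0.9384.

Posterior P(H) ≈ 0.9384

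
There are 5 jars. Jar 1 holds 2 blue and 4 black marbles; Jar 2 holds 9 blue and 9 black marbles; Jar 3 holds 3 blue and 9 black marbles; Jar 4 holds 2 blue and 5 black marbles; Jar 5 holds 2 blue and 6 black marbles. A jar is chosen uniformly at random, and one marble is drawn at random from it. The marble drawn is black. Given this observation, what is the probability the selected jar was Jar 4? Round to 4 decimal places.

P(black|Jar 1) = 0.6667; P(black|Jar 2) = 0.5; P(black|Jar 3) = 0.75; P(black|Jar 4) = 0.7143; P(black|Jar 5) = 0.75.
Prior × likelihood for each source: 0.2·0.6667=0.1333, 0.2·0.5=0.1000, 0.2·0.75=0.1500, 0.2·0.7143=0.1429, 0.2·0.75=0.1500. Summing gives P(black) = 0.67619.
P(Jar 4 | black) = 0.1429 / 0.67619 = 0.2113.

Posterior probability ≈ 0.2113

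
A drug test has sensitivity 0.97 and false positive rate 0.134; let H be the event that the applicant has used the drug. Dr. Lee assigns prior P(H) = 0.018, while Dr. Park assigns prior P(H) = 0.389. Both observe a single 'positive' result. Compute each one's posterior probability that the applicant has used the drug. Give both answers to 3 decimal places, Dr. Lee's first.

Dr. Lee: 0.117; Dr. Park: 0.822

The likelihood ratio for a 'positive' result is 0.97/0.134 = 7.2388.
Dr. Lee: prior odds 0.018/0.982 = 0.018330; posterior odds 0.13269; posterior probability 0.117.
Dr. Park: prior odds 0.389/0.611 = 0.63666; posterior odds 4.6087; posterior probability 0.822.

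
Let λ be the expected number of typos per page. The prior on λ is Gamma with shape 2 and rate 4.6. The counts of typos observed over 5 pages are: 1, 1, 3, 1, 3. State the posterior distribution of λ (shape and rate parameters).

The Poisson likelihood adds the total count to the shape and the number of exposure periods to the rate. Here ∑xᵢ = 9 and n = 5, so shape 2→11 and rate 4.6→9.6.

Posterior: Gamma(shape=11, rate=9.6)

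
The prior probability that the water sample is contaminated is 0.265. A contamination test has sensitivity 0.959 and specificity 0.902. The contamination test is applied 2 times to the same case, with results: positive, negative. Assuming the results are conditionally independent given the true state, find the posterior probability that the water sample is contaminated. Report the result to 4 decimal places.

With H the event that the water sample is contaminated, the joint likelihood of the observed sequence is P(data|H) = 0.959·0.041 = 0.039319 and P(data|¬H) = 0.098·0.902 = 0.088396.
Bayes: P(H|data) = 0.265·0.039319 / (0.265·0.039319 + 0.735·0.088396) = 0.010420/0.075391 = 0.1382.

Posterior P(H) ≈ 0.1382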